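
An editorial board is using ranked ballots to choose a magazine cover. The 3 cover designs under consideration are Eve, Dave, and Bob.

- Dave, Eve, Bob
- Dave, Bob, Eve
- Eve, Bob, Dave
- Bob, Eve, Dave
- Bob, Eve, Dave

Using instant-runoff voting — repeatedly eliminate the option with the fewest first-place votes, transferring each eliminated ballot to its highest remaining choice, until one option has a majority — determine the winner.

Round 1: Dave 2, Bob 2, Eve 1. Eve has the fewest and is eliminated.
Round 2: Bob 3, Dave 2. Bob has a majority.

Bob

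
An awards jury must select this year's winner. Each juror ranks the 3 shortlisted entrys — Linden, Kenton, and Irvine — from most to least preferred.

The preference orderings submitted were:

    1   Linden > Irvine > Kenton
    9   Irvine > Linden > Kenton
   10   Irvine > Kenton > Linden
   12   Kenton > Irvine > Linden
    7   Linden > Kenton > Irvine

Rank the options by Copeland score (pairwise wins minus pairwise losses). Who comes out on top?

Pairwise results:
  Linden vs Kenton: Kenton wins 22–17.
  Linden vs Irvine: Irvine wins 31–8.
  Kenton vs Irvine: Irvine wins 20–19.
Copeland scores (wins − losses):
  Linden: 0 − 2 = -2
  Kenton: 1 − 1 = 0
  Irvine: 2 − 0 = 2
Irvine has the best Copeland score.

Irvine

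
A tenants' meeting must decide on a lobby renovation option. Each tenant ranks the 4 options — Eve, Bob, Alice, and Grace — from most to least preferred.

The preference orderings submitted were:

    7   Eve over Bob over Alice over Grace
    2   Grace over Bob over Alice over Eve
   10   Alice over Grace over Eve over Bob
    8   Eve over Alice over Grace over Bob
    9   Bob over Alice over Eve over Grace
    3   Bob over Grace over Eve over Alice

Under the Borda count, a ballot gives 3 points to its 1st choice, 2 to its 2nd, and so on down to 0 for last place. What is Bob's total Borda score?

Borda scores:
  Eve: 7·3 + 2·0 + 10·1 + 8·3 + 9·1 + 3·1 = 67
  Bob: 7·2 + 2·2 + 10·0 + 8·0 + 9·3 + 3·3 = 54
  Alice: 7·1 + 2·1 + 10·3 + 8·2 + 9·2 + 3·0 = 73
  Grace: 7·0 + 2·3 + 10·2 + 8·1 + 9·0 + 3·2 = 40

54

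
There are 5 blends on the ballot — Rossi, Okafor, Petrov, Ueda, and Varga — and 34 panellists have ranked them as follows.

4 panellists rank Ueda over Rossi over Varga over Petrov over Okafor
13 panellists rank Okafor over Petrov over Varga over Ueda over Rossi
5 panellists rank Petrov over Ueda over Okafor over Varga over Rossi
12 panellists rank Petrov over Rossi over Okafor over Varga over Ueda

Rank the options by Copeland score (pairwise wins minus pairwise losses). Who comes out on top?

Petrov

Pairwise results:
  Rossi vs Okafor: Okafor wins 18–16.
  Rossi vs Petrov: Petrov wins 30–4.
  Rossi vs Ueda: Ueda wins 22–12.
  Rossi vs Varga: Varga wins 18–16.
  Okafor vs Petrov: Petrov wins 21–13.
  Okafor vs Ueda: Okafor wins 25–9.
  Okafor vs Varga: Okafor wins 30–4.
  Petrov vs Ueda: Petrov wins 30–4.
  Petrov vs Varga: Petrov wins 30–4.
  Ueda vs Varga: Varga wins 25–9.
Copeland scores (wins − losses):
  Rossi: 0 − 4 = -4
  Okafor: 3 − 1 = 2
  Petrov: 4 − 0 = 4
  Ueda: 1 − 3 = -2
  Varga: 2 − 2 = 0
Petrov has the best Copeland score.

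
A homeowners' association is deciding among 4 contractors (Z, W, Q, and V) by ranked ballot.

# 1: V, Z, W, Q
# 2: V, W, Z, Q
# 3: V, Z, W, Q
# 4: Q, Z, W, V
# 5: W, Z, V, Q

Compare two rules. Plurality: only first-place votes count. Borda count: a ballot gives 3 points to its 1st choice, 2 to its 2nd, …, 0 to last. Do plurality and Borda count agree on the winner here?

Plurality first-place counts: Z 0, W 1, Q 1, V 3 → V.
Borda totals: Z 9, W 8, Q 3, V 10 → V.
The two rules agree on V.

Yes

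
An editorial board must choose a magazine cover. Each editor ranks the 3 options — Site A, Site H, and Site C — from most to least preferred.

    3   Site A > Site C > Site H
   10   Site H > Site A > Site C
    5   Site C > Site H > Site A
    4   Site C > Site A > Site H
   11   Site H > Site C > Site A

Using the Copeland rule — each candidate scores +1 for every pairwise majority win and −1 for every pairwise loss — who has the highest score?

Pairwise results:
  Site A vs Site H: Site H wins 26–7.
  Site A vs Site C: Site C wins 20–13.
  Site H vs Site C: Site H wins 21–12.
Copeland scores (wins − losses):
  Site A: 0 − 2 = -2
  Site H: 2 − 0 = 2
  Site C: 1 − 1 = 0
Site H has the best Copeland score.

Site H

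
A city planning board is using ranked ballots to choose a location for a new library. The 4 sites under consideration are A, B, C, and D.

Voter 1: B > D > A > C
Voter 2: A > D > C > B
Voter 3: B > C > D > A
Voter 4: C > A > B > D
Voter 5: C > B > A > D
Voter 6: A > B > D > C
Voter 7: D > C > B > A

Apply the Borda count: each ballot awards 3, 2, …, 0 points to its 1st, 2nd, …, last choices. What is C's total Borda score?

11

Borda scores:
  A: 1 + 3 + 0 + 2 + 1 + 3 + 0 = 10
  B: 3 + 0 + 3 + 1 + 2 + 2 + 1 = 12
  C: 0 + 1 + 2 + 3 + 3 + 0 + 2 = 11
  D: 2 + 2 + 1 + 0 + 0 + 1 + 3 = 9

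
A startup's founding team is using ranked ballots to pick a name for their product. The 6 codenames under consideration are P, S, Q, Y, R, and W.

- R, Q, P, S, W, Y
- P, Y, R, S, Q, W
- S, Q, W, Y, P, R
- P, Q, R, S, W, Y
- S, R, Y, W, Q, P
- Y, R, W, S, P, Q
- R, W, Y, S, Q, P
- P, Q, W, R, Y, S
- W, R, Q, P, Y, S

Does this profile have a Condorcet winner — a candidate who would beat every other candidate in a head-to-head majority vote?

Head-to-head results (9 voters total):
P vs S: P wins 5–4.
P vs Q: Q wins 5–4.
P vs Y: P wins 5–4.
P vs R: R wins 5–4.
P vs W: W wins 5–4.
S vs Q: S wins 5–4.
S vs Y: Y wins 5–4.
S vs R: R wins 7–2.
S vs W: S wins 5–4.
Q vs Y: Q wins 5–4.
Q vs R: R wins 6–3.
Q vs W: Q wins 5–4.
Y vs R: R wins 6–3.
Y vs W: W wins 6–3.
R vs W: R wins 6–3.
R beats each rival — P (5–4), S (7–2), Q (6–3), Y (6–3), W (6–3) — so R is the Condorcet winner.

Yes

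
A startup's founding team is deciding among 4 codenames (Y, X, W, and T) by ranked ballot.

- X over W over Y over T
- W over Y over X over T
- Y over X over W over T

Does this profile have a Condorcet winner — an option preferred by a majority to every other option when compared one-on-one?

No

Head-to-head results (3 voters total):
Y vs X: Y wins 2–1.
Y vs W: W wins 2–1.
Y vs T: Y wins 3–0.
X vs W: X wins 2–1.
X vs T: X wins 3–0.
W vs T: W wins 3–0.
No candidate beats all others: Y beats X beats W beats Y, a majority cycle.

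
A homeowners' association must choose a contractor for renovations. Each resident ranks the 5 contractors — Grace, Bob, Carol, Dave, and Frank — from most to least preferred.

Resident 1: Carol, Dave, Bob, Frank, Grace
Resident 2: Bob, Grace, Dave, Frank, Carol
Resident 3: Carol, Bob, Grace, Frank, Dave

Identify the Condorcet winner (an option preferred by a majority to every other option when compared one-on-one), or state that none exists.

Head-to-head results (3 voters total):
Grace vs Bob: Bob wins 3–0.
Grace vs Carol: Carol wins 2–1.
Grace vs Dave: Grace wins 2–1.
Grace vs Frank: Grace wins 2–1.
Bob vs Carol: Carol wins 2–1.
Bob vs Dave: Bob wins 2–1.
Bob vs Frank: Bob wins 3–0.
Carol vs Dave: Carol wins 2–1.
Carol vs Frank: Carol wins 2–1.
Dave vs Frank: Dave wins 2–1.
Carol beats each rival — Grace (2–1), Bob (2–1), Dave (2–1), Frank (2–1) — so Carol is the Condorcet winner.

Carol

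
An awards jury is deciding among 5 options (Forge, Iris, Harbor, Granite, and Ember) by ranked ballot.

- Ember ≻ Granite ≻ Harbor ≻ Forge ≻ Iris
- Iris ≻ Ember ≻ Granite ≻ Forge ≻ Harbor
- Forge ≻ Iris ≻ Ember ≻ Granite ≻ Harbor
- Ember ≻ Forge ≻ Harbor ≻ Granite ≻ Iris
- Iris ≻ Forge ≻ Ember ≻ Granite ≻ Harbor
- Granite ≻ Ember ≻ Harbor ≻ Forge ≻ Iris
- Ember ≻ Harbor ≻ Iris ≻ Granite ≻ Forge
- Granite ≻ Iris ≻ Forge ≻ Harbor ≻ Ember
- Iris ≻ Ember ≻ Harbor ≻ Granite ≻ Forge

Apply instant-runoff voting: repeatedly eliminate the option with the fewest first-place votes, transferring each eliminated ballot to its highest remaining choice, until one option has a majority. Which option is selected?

Iris

Round 1: Iris 3, Ember 3, Granite 2, Forge 1, Harbor 0. Harbor has the fewest and is eliminated.
Round 2: Iris 3, Ember 3, Granite 2, Forge 1. Forge has the fewest and is eliminated.
Round 3: Iris 4, Ember 3, Granite 2. Granite has the fewest and is eliminated.
Round 4: Iris 5, Ember 4. Iris has a majority.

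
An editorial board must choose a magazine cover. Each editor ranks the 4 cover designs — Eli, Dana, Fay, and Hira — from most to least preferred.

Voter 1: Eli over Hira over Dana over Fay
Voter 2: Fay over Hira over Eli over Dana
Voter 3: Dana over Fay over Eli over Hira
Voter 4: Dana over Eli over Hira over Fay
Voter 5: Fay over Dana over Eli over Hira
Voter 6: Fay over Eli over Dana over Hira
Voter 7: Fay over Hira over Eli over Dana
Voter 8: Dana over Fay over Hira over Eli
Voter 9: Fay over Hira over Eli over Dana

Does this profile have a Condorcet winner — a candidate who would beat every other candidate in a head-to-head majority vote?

Head-to-head results (9 voters total):
Eli vs Dana: Eli wins 5–4.
Eli vs Fay: Fay wins 7–2.
Eli vs Hira: Eli wins 5–4.
Dana vs Fay: Fay wins 5–4.
Dana vs Hira: Dana wins 5–4.
Fay vs Hira: Fay wins 7–2.
Fay beats each rival — Eli (7–2), Dana (5–4), Hira (7–2) — so Fay is the Condorcet winner.

Yes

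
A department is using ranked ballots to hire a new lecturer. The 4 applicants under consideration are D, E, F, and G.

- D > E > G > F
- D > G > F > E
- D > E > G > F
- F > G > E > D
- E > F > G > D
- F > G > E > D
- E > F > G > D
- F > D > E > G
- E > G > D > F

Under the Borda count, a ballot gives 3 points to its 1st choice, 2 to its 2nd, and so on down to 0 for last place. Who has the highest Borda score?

E

Borda scores:
  D: 3 + 3 + 3 + 0 + 0 + 0 + 0 + 2 + 1 = 12
  E: 2 + 0 + 2 + 1 + 3 + 1 + 3 + 1 + 3 = 16
  F: 0 + 1 + 0 + 3 + 2 + 3 + 2 + 3 + 0 = 14
  G: 1 + 2 + 1 + 2 + 1 + 2 + 1 + 0 + 2 = 12
E has the highest total.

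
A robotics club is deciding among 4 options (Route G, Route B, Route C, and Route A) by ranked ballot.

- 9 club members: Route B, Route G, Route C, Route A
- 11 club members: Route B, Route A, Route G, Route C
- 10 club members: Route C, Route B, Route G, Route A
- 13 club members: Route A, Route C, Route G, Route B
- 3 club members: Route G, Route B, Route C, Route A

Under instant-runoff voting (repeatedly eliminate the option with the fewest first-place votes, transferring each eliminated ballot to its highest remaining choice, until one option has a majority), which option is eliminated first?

Round 1: Route B 20, Route A 13, Route C 10, Route G 3. Route G has the fewest and is eliminated.
Round 2: Route B 23, Route A 13, Route C 10. Route C has the fewest and is eliminated.
Round 3: Route B 33, Route A 13. Route B has a majority.

Route G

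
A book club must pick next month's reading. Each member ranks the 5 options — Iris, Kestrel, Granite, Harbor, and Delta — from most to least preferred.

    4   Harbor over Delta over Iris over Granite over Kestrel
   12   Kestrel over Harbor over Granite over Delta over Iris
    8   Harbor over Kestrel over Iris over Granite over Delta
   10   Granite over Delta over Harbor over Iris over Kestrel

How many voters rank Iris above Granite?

Ballots ranking Iris above Granite: 4+8 = 12.
Ballots ranking Granite above Iris: 12+10 = 22.
So 12 of 34 voters prefer Iris to Granite.

12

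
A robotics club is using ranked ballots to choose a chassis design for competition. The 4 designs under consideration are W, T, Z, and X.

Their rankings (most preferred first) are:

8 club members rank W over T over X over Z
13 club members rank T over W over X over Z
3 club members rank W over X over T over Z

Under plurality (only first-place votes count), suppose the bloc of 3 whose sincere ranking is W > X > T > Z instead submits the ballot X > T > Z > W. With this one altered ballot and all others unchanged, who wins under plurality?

First-place totals with the altered ballot: W 8, T 13, Z 0, X 3.
The winner is unchanged: still T.

T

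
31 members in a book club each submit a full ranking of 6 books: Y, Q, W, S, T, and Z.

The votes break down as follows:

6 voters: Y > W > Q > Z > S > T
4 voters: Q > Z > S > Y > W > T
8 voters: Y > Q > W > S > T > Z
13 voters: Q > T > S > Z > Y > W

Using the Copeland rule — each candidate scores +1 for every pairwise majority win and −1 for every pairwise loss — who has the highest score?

Q

Pairwise results:
  Y vs Q: Q wins 17–14.
  Y vs W: Y wins 31–0.
  Y vs S: S wins 17–14.
  Y vs T: Y wins 18–13.
  Y vs Z: Z wins 17–14.
  Q vs W: Q wins 25–6.
  Q vs S: Q wins 31–0.
  Q vs T: Q wins 31–0.
  Q vs Z: Q wins 31–0.
  W vs S: S wins 17–14.
  W vs T: W wins 18–13.
  W vs Z: Z wins 17–14.
  S vs T: S wins 18–13.
  S vs Z: S wins 21–10.
  T vs Z: T wins 21–10.
Copeland scores (wins − losses):
  Y: 2 − 3 = -1
  Q: 5 − 0 = 5
  W: 1 − 4 = -3
  S: 4 − 1 = 3
  T: 1 − 4 = -3
  Z: 2 − 3 = -1
Q has the best Copeland score.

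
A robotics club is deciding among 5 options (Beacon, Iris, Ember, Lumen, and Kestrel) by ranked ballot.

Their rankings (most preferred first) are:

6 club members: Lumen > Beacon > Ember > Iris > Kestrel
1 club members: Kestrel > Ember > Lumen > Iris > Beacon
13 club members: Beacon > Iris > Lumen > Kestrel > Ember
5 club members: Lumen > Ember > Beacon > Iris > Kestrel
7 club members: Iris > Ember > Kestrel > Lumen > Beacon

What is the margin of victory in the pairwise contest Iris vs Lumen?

Ballots ranking Iris above Lumen: 13+7 = 20.
Ballots ranking Lumen above Iris: 6+1+5 = 12.
Iris wins 20–12, a margin of 8.

8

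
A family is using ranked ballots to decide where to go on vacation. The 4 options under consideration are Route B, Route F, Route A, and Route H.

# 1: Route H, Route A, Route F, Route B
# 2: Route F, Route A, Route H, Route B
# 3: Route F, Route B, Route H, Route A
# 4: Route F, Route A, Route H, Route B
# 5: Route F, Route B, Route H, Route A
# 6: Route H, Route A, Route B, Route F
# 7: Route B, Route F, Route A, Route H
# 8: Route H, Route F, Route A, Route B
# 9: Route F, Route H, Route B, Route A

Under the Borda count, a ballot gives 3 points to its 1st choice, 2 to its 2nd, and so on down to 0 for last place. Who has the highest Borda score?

Route F

Borda scores:
  Route B: 0 + 0 + 2 + 0 + 2 + 1 + 3 + 0 + 1 = 9
  Route F: 1 + 3 + 3 + 3 + 3 + 0 + 2 + 2 + 3 = 20
  Route A: 2 + 2 + 0 + 2 + 0 + 2 + 1 + 1 + 0 = 10
  Route H: 3 + 1 + 1 + 1 + 1 + 3 + 0 + 3 + 2 = 15
Route F has the highest total.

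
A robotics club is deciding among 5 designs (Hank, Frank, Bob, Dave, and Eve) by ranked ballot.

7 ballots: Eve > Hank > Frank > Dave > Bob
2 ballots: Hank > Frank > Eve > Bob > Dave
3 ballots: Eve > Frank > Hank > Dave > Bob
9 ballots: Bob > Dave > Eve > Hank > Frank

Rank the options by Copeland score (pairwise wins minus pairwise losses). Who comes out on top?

Pairwise results:
  Hank vs Frank: Hank wins 18–3.
  Hank vs Bob: Hank wins 12–9.
  Hank vs Dave: Hank wins 12–9.
  Hank vs Eve: Eve wins 19–2.
  Frank vs Bob: Frank wins 12–9.
  Frank vs Dave: Frank wins 12–9.
  Frank vs Eve: Eve wins 19–2.
  Bob vs Dave: Bob wins 11–10.
  Bob vs Eve: Eve wins 12–9.
  Dave vs Eve: Eve wins 12–9.
Copeland scores (wins − losses):
  Hank: 3 − 1 = 2
  Frank: 2 − 2 = 0
  Bob: 1 − 3 = -2
  Dave: 0 − 4 = -4
  Eve: 4 − 0 = 4
Eve has the best Copeland score.

Eve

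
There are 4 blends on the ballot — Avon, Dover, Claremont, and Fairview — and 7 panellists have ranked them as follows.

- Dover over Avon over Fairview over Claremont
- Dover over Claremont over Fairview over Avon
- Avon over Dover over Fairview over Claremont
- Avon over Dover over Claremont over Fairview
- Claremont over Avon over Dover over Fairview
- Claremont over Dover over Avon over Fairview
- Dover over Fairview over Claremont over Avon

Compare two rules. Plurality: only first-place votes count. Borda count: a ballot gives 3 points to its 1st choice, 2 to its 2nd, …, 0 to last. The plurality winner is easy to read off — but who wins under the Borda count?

Plurality first-place counts: Avon 2, Dover 3, Claremont 2, Fairview 0 → Dover.
Borda totals: Avon 11, Dover 16, Claremont 10, Fairview 5 → Dover.

Dover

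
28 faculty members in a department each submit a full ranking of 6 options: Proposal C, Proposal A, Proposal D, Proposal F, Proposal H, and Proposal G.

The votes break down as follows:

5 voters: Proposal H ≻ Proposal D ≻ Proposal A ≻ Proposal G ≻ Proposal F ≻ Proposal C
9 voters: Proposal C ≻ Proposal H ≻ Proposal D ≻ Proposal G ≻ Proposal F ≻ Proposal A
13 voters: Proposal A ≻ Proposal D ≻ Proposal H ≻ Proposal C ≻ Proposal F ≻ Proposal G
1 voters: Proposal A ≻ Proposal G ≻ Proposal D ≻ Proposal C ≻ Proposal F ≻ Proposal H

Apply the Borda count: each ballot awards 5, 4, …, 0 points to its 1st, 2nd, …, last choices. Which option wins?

Borda scores:
  Proposal C: 5·0 + 9·5 + 13·2 + 2 = 73
  Proposal A: 5·3 + 9·0 + 13·5 + 5 = 85
  Proposal D: 5·4 + 9·3 + 13·4 + 3 = 102
  Proposal F: 5·1 + 9·1 + 13·1 + 1 = 28
  Proposal H: 5·5 + 9·4 + 13·3 + 0 = 100
  Proposal G: 5·2 + 9·2 + 13·0 + 4 = 32
Proposal D has the highest total.

Proposal D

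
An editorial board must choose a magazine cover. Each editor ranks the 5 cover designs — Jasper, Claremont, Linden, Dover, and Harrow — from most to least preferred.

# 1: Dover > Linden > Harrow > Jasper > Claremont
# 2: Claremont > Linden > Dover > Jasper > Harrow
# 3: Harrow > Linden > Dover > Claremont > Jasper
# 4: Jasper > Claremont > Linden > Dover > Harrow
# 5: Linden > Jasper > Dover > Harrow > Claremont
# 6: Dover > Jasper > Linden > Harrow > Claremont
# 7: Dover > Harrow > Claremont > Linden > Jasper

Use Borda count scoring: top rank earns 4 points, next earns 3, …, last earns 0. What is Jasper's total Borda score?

12

Borda scores:
  Jasper: 1 + 1 + 0 + 4 + 3 + 3 + 0 = 12
  Claremont: 0 + 4 + 1 + 3 + 0 + 0 + 2 = 10
  Linden: 3 + 3 + 3 + 2 + 4 + 2 + 1 = 18
  Dover: 4 + 2 + 2 + 1 + 2 + 4 + 4 = 19
  Harrow: 2 + 0 + 4 + 0 + 1 + 1 + 3 = 11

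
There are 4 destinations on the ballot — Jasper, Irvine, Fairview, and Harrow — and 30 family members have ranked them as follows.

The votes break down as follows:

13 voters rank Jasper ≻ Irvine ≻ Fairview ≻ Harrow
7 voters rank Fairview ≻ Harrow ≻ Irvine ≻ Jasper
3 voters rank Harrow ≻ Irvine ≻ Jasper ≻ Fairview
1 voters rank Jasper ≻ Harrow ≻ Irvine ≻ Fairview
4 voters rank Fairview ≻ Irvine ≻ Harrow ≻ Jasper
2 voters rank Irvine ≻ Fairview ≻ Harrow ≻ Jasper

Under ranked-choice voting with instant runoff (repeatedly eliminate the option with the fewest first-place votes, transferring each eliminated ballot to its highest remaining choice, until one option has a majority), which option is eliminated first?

Irvine

Round 1: Jasper 14, Fairview 11, Harrow 3, Irvine 2. Irvine has the fewest and is eliminated.
Round 2: Jasper 14, Fairview 13, Harrow 3. Harrow has the fewest and is eliminated.
Round 3: Jasper 17, Fairview 13. Jasper has a majority.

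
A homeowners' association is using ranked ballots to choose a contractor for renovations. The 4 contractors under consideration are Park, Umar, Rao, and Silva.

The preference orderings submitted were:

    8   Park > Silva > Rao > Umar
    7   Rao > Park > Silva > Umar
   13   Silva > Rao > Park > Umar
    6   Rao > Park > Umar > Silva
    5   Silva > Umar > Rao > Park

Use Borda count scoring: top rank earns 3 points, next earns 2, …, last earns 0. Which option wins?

Borda scores:
  Park: 8·3 + 7·2 + 13·1 + 6·2 + 5·0 = 63
  Umar: 8·0 + 7·0 + 13·0 + 6·1 + 5·2 = 16
  Rao: 8·1 + 7·3 + 13·2 + 6·3 + 5·1 = 78
  Silva: 8·2 + 7·1 + 13·3 + 6·0 + 5·3 = 77
Rao has the highest total.

Rao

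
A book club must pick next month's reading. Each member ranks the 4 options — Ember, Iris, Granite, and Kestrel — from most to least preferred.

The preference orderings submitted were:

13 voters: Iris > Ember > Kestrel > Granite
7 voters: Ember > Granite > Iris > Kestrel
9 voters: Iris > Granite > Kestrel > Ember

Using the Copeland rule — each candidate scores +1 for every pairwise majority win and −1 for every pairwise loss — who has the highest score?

Pairwise results:
  Ember vs Iris: Iris wins 22–7.
  Ember vs Granite: Ember wins 20–9.
  Ember vs Kestrel: Ember wins 20–9.
  Iris vs Granite: Iris wins 22–7.
  Iris vs Kestrel: Iris wins 29–0.
  Granite vs Kestrel: Granite wins 16–13.
Copeland scores (wins − losses):
  Ember: 2 − 1 = 1
  Iris: 3 − 0 = 3
  Granite: 1 − 2 = -1
  Kestrel: 0 − 3 = -3
Iris has the best Copeland score.

Iris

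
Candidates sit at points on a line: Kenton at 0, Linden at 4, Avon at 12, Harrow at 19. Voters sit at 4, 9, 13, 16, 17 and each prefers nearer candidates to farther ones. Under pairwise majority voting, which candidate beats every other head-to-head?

Avon

With single-peaked preferences on a line, the Condorcet winner is the candidate closest to the median voter.
The median voter (position 13) is closest to Avon at 12.
Check: Avon vs Harrow — voters closer to Avon: 3 of 5.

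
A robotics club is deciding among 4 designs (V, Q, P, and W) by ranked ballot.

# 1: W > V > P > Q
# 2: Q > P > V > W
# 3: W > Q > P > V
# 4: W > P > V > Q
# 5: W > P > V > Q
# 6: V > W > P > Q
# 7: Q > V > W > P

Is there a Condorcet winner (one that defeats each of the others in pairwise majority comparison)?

Head-to-head results (7 voters total):
V vs Q: V wins 4–3.
V vs P: P wins 4–3.
V vs W: W wins 4–3.
Q vs P: P wins 4–3.
Q vs W: W wins 5–2.
P vs W: W wins 6–1.
W beats each rival — V (4–3), Q (5–2), P (6–1) — so W is the Condorcet winner.

Yes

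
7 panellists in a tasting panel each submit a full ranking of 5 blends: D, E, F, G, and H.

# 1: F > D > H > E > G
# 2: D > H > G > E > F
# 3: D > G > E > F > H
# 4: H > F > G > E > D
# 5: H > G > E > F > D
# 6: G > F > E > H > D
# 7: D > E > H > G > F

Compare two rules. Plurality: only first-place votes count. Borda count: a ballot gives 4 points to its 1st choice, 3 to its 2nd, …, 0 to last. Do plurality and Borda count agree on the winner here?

No

Plurality first-place counts: D 3, E 0, F 1, G 1, H 2 → D.
Borda totals: D 15, E 12, F 12, G 15, H 16 → H.
The two rules disagree: plurality picks D, Borda picks H.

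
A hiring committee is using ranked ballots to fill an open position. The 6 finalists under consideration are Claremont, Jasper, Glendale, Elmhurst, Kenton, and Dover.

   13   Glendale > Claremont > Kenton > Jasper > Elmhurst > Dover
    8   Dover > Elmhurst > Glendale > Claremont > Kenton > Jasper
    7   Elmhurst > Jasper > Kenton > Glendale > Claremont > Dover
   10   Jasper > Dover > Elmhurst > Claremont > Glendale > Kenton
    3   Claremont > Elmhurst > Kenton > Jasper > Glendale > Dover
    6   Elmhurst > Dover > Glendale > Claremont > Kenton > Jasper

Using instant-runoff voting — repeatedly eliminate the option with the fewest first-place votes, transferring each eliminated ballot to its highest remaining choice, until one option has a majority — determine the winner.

Round 1: Glendale 13, Elmhurst 13, Jasper 10, Dover 8, Claremont 3, Kenton 0. Kenton has the fewest and is eliminated.
Round 2: Glendale 13, Elmhurst 13, Jasper 10, Dover 8, Claremont 3. Claremont has the fewest and is eliminated.
Round 3: Elmhurst 16, Glendale 13, Jasper 10, Dover 8. Dover has the fewest and is eliminated.
Round 4: Elmhurst 24, Glendale 13, Jasper 10. Elmhurst has a majority.

Elmhurst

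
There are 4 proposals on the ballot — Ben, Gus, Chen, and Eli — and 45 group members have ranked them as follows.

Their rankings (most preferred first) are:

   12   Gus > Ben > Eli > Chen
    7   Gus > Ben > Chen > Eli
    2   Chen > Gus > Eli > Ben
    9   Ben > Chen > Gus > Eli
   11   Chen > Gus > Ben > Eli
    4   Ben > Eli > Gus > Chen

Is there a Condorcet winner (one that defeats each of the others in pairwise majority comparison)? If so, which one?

Head-to-head results (45 voters total):
Ben vs Gus: Gus wins 32–13.
Ben vs Chen: Ben wins 32–13.
Ben vs Eli: Ben wins 43–2.
Gus vs Chen: Gus wins 23–22.
Gus vs Eli: Gus wins 41–4.
Chen vs Eli: Chen wins 29–16.
Gus beats each rival — Ben (32–13), Chen (23–22), Eli (41–4) — so Gus is the Condorcet winner.

Gus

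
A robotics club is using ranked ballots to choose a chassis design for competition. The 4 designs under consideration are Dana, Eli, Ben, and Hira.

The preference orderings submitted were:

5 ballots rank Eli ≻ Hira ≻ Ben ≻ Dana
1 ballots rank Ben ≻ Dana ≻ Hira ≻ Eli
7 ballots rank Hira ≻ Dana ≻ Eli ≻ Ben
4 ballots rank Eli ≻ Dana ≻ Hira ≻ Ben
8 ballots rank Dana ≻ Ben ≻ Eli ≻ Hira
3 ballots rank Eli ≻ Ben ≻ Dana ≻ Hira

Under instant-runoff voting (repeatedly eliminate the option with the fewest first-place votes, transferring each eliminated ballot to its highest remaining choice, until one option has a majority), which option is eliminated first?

Ben

Round 1: Eli 12, Dana 8, Hira 7, Ben 1. Ben has the fewest and is eliminated.
Round 2: Eli 12, Dana 9, Hira 7. Hira has the fewest and is eliminated.
Round 3: Dana 16, Eli 12. Dana has a majority.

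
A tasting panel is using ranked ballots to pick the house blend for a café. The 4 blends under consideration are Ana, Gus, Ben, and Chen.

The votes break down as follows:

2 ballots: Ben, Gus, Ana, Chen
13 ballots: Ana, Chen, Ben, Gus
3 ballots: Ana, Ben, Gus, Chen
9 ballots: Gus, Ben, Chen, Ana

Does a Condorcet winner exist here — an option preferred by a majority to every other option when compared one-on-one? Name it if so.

Ana

Head-to-head results (27 voters total):
Ana vs Gus: Ana wins 16–11.
Ana vs Ben: Ana wins 16–11.
Ana vs Chen: Ana wins 18–9.
Gus vs Ben: Ben wins 18–9.
Gus vs Chen: Gus wins 14–13.
Ben vs Chen: Ben wins 14–13.
Ana beats each rival — Gus (16–11), Ben (16–11), Chen (18–9) — so Ana is the Condorcet winner.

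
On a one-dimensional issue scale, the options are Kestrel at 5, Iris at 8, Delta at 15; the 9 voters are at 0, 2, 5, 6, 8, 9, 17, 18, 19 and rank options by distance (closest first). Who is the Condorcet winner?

With single-peaked preferences on a line, the Condorcet winner is the candidate closest to the median voter.
The median voter (position 8) is closest to Iris at 8.
Check: Iris vs Kestrel — voters closer to Iris: 5 of 9.

Iris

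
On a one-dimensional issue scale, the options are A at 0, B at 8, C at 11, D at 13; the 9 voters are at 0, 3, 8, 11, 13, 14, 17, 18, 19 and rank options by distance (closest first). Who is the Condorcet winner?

D

With single-peaked preferences on a line, the Condorcet winner is the candidate closest to the median voter.
The median voter (position 13) is closest to D at 13.
Check: D vs C — voters closer to D: 5 of 9.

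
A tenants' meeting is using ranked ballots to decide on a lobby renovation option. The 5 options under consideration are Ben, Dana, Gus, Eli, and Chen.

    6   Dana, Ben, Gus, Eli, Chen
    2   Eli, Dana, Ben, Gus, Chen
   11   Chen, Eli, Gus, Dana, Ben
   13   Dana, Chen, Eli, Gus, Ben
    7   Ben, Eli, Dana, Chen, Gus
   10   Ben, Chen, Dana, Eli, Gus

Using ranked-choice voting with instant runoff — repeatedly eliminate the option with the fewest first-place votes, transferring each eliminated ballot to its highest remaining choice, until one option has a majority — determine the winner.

Dana

Round 1: Dana 19, Ben 17, Chen 11, Eli 2, Gus 0. Gus has the fewest and is eliminated.
Round 2: Dana 19, Ben 17, Chen 11, Eli 2. Eli has the fewest and is eliminated.
Round 3: Dana 21, Ben 17, Chen 11. Chen has the fewest and is eliminated.
Round 4: Dana 32, Ben 17. Dana has a majority.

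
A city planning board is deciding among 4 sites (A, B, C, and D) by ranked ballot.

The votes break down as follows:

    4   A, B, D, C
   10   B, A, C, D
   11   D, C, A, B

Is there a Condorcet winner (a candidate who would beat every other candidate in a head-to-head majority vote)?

Head-to-head results (25 voters total):
A vs B: A wins 15–10.
A vs C: A wins 14–11.
A vs D: A wins 14–11.
B vs C: B wins 14–11.
B vs D: B wins 14–11.
C vs D: D wins 15–10.
A beats each rival — B (15–10), C (14–11), D (14–11) — so A is the Condorcet winner.

Yes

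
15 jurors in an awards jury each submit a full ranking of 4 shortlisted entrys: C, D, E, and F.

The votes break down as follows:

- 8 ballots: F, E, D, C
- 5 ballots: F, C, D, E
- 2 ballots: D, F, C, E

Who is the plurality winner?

F

First-place vote totals:
  C: 0
  D: 2
  E: 0
  F: 13
F has the most first-place votes.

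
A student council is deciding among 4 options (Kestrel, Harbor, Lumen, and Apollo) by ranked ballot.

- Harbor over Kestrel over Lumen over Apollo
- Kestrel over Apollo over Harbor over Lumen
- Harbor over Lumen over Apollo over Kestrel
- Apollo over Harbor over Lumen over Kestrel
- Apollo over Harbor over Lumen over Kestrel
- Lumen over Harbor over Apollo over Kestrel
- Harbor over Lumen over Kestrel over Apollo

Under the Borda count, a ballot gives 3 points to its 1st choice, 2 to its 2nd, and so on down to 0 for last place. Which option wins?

Borda scores:
  Kestrel: 2 + 3 + 0 + 0 + 0 + 0 + 1 = 6
  Harbor: 3 + 1 + 3 + 2 + 2 + 2 + 3 = 16
  Lumen: 1 + 0 + 2 + 1 + 1 + 3 + 2 = 10
  Apollo: 0 + 2 + 1 + 3 + 3 + 1 + 0 = 10
Harbor has the highest total.

Harbor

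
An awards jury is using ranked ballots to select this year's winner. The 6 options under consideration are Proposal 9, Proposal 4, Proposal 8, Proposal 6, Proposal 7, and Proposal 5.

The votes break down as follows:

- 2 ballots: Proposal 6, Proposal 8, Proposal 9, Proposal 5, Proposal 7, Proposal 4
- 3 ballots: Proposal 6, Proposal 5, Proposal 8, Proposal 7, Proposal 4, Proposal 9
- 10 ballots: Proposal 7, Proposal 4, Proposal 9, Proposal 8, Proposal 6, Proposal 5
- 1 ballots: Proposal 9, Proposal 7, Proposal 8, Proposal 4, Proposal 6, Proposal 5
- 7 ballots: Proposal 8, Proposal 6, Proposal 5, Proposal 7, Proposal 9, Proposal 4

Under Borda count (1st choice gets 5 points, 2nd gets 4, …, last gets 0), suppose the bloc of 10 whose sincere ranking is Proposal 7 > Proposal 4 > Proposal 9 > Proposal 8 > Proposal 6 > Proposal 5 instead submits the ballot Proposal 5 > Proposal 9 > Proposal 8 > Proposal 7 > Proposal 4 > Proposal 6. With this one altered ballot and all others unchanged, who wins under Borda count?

Borda totals with the altered ballot: Proposal 9 58, Proposal 4 15, Proposal 8 85, Proposal 6 54, Proposal 7 46, Proposal 5 87.
The switch changes the winner from Proposal 7 to Proposal 5.

Proposal 5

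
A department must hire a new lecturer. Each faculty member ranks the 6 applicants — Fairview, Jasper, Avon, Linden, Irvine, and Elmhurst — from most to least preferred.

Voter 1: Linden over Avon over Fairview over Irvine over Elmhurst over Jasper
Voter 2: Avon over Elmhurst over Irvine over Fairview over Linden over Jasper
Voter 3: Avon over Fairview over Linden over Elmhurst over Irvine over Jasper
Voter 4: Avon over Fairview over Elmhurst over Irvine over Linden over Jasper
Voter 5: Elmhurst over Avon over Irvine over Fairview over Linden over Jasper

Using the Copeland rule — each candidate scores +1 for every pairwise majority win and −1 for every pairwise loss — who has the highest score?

Pairwise results:
  Fairview vs Jasper: Fairview wins 5–0.
  Fairview vs Avon: Avon wins 5–0.
  Fairview vs Linden: Fairview wins 4–1.
  Fairview vs Irvine: Fairview wins 3–2.
  Fairview vs Elmhurst: Fairview wins 3–2.
  Jasper vs Avon: Avon wins 5–0.
  Jasper vs Linden: Linden wins 5–0.
  Jasper vs Irvine: Irvine wins 5–0.
  Jasper vs Elmhurst: Elmhurst wins 5–0.
  Avon vs Linden: Avon wins 4–1.
  Avon vs Irvine: Avon wins 5–0.
  Avon vs Elmhurst: Avon wins 4–1.
  Linden vs Irvine: Irvine wins 3–2.
  Linden vs Elmhurst: Elmhurst wins 3–2.
  Irvine vs Elmhurst: Elmhurst wins 4–1.
Copeland scores (wins − losses):
  Fairview: 4 − 1 = 3
  Jasper: 0 − 5 = -5
  Avon: 5 − 0 = 5
  Linden: 1 − 4 = -3
  Irvine: 2 − 3 = -1
  Elmhurst: 3 − 2 = 1
Avon has the best Copeland score.

Avon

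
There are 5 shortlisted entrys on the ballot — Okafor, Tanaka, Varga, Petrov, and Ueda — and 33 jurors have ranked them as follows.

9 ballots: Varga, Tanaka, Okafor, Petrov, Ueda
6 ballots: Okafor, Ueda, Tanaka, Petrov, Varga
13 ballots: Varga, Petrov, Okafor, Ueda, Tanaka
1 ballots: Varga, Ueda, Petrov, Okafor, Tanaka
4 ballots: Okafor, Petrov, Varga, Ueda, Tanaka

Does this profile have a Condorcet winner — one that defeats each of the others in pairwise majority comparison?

Yes

Head-to-head results (33 voters total):
Okafor vs Tanaka: Okafor wins 24–9.
Okafor vs Varga: Varga wins 23–10.
Okafor vs Petrov: Okafor wins 19–14.
Okafor vs Ueda: Okafor wins 32–1.
Tanaka vs Varga: Varga wins 27–6.
Tanaka vs Petrov: Petrov wins 18–15.
Tanaka vs Ueda: Ueda wins 24–9.
Varga vs Petrov: Varga wins 23–10.
Varga vs Ueda: Varga wins 27–6.
Petrov vs Ueda: Petrov wins 26–7.
Varga beats each rival — Okafor (23–10), Tanaka (27–6), Petrov (23–10), Ueda (27–6) — so Varga is the Condorcet winner.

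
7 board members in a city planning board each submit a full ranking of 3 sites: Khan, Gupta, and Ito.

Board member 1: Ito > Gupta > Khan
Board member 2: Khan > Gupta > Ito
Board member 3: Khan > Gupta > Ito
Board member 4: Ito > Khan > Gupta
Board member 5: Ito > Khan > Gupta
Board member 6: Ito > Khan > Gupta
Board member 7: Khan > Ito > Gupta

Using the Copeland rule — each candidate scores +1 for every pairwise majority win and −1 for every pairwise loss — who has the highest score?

Ito

Pairwise results:
  Khan vs Gupta: Khan wins 6–1.
  Khan vs Ito: Ito wins 4–3.
  Gupta vs Ito: Ito wins 5–2.
Copeland scores (wins − losses):
  Khan: 1 − 1 = 0
  Gupta: 0 − 2 = -2
  Ito: 2 − 0 = 2
Ito has the best Copeland score.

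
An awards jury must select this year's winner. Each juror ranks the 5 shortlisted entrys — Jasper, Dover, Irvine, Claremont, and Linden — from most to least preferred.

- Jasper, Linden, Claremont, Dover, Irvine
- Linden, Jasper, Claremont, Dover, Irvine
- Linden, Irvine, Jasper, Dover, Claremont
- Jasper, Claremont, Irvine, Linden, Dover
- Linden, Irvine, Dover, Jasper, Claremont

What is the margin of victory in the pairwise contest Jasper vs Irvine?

Ballots ranking Jasper above Irvine: 3.
Ballots ranking Irvine above Jasper: 2.
Jasper wins 3–2, a margin of 1.

1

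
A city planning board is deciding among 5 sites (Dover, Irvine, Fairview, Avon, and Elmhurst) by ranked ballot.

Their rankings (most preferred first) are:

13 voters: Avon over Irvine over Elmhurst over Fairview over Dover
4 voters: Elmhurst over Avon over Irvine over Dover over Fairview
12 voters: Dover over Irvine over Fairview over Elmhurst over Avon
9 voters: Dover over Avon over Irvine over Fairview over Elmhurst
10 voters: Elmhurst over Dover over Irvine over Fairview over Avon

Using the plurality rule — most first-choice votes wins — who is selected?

First-place vote totals:
  Dover: 21
  Irvine: 0
  Fairview: 0
  Avon: 13
  Elmhurst: 14
Dover has the most first-place votes.

Dover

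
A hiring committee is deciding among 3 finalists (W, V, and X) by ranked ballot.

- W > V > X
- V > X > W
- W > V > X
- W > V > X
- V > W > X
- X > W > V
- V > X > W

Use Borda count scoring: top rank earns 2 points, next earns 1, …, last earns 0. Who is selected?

Borda scores:
  W: 2 + 0 + 2 + 2 + 1 + 1 + 0 = 8
  V: 1 + 2 + 1 + 1 + 2 + 0 + 2 = 9
  X: 0 + 1 + 0 + 0 + 0 + 2 + 1 = 4
V has the highest total.

V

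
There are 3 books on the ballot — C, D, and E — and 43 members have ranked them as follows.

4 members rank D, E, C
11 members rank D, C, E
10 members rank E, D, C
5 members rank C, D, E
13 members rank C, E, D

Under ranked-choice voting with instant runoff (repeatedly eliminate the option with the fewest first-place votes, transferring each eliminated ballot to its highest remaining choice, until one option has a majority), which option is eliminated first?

Round 1: C 18, D 15, E 10. E has the fewest and is eliminated.
Round 2: D 25, C 18. D has a majority.

E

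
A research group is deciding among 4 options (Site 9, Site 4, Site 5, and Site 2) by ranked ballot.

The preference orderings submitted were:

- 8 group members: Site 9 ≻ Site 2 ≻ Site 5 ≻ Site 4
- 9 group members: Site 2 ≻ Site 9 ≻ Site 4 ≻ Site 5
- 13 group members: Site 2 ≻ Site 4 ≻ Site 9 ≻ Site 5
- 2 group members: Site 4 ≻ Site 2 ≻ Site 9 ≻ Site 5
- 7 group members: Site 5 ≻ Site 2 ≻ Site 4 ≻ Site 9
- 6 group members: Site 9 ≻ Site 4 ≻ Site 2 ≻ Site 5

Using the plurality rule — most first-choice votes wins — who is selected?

Site 2

First-place vote totals:
  Site 9: 14
  Site 4: 2
  Site 5: 7
  Site 2: 22
Site 2 has the most first-place votes.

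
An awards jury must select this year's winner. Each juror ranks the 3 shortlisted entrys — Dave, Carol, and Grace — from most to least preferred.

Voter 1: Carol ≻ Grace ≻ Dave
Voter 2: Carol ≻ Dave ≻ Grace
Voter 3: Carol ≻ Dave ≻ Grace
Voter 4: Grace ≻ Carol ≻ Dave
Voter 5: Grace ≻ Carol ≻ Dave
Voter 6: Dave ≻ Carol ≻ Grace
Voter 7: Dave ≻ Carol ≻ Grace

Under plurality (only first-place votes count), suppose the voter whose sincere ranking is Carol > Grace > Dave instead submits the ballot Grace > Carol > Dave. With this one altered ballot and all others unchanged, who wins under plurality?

First-place totals with the altered ballot: Dave 2, Carol 2, Grace 3.
The switch changes the winner from Carol to Grace.

Grace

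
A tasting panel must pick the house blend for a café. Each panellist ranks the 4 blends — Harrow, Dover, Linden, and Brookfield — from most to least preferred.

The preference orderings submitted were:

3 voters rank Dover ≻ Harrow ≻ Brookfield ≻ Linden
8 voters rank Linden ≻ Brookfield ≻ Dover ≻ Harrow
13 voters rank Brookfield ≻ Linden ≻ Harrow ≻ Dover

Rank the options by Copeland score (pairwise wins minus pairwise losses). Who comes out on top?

Pairwise results:
  Harrow vs Dover: Harrow wins 13–11.
  Harrow vs Linden: Linden wins 21–3.
  Harrow vs Brookfield: Brookfield wins 21–3.
  Dover vs Linden: Linden wins 21–3.
  Dover vs Brookfield: Brookfield wins 21–3.
  Linden vs Brookfield: Brookfield wins 16–8.
Copeland scores (wins − losses):
  Harrow: 1 − 2 = -1
  Dover: 0 − 3 = -3
  Linden: 2 − 1 = 1
  Brookfield: 3 − 0 = 3
Brookfield has the best Copeland score.

Brookfield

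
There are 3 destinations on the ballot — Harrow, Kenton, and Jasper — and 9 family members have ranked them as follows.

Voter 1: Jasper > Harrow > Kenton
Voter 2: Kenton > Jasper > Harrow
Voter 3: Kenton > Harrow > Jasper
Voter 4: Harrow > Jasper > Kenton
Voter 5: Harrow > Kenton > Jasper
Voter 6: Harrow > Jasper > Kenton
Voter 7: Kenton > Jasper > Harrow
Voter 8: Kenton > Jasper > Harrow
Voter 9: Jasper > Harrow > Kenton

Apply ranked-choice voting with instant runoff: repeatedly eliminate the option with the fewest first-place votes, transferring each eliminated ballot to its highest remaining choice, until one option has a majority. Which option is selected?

Harrow

Round 1: Kenton 4, Harrow 3, Jasper 2. Jasper has the fewest and is eliminated.
Round 2: Harrow 5, Kenton 4. Harrow has a majority.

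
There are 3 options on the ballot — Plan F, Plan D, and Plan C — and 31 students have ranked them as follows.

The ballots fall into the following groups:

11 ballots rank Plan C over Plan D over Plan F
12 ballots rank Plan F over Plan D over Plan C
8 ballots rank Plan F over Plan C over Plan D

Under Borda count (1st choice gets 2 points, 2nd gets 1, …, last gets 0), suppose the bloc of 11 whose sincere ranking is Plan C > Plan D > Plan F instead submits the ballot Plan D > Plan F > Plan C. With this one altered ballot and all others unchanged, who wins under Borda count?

Plan F

Borda totals with the altered ballot: Plan F 51, Plan D 34, Plan C 8.
The winner is unchanged: still Plan F.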